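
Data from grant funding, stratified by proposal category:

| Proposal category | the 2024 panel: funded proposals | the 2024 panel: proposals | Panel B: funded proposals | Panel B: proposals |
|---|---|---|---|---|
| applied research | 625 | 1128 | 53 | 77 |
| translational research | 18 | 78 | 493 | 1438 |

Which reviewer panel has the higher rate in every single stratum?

Panel B

Applied research: the 2024 panel 625/1128 = 55.4%, Panel B 53/77 = 68.8% → Panel B
Translational research: the 2024 panel 18/78 = 23.1%, Panel B 493/1438 = 34.3% → Panel B
Panel B has the higher rate in both groups.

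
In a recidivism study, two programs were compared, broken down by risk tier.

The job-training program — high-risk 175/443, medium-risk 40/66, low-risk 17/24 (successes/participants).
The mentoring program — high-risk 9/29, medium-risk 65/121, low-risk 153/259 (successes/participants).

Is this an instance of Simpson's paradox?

High-risk: the job-training program 175/443 = 39.5%, the mentoring program 9/29 = 31.0% → the job-training program
Medium-risk: the job-training program 40/66 = 60.6%, the mentoring program 65/121 = 53.7% → the job-training program
Low-risk: the job-training program 17/24 = 70.8%, the mentoring program 153/259 = 59.1% → the job-training program
Overall: the job-training program 232/533 = 43.5%, the mentoring program 227/409 = 55.5% → the mentoring program
The job-training program wins each risk group but the mentoring program wins overall — the comparison reverses. The job-training program's participants skew toward high-risk, which has a lower base rate.

Yes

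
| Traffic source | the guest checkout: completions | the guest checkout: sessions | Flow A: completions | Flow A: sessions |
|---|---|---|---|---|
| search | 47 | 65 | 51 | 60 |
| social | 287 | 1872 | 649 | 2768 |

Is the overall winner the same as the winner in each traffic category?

Yes

Search: the guest checkout 47/65 = 72.3%, Flow A 51/60 = 85.0% → Flow A
Social: the guest checkout 287/1872 = 15.3%, Flow A 649/2768 = 23.4% → Flow A
Overall: the guest checkout 334/1937 = 17.2%, Flow A 700/2828 = 24.8% → Flow A
Flow A wins overall and in every traffic group — no reversal.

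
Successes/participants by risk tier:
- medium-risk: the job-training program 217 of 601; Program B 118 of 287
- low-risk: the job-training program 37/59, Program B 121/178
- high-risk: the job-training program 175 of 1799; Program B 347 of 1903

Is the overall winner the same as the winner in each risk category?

Yes

Medium-risk: the job-training program 217/601 = 36.1%, Program B 118/287 = 41.1% → Program B
Low-risk: the job-training program 37/59 = 62.7%, Program B 121/178 = 68.0% → Program B
High-risk: the job-training program 175/1799 = 9.7%, Program B 347/1903 = 18.2% → Program B
Overall: the job-training program 429/2459 = 17.4%, Program B 586/2368 = 24.7% → Program B
Program B wins overall and in every risk group — no reversal.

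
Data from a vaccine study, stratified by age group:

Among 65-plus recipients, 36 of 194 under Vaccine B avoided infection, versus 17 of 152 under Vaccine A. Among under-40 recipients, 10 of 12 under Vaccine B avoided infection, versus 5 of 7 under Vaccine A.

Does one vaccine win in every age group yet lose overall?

No

65-plus: Vaccine B 36/194 = 18.6%, Vaccine A 17/152 = 11.2% → Vaccine B
Under-40: Vaccine B 10/12 = 83.3%, Vaccine A 5/7 = 71.4% → Vaccine B
Overall: Vaccine B 46/206 = 22.3%, Vaccine A 22/159 = 13.8% → Vaccine B
Vaccine B wins overall and in every age group — no reversal.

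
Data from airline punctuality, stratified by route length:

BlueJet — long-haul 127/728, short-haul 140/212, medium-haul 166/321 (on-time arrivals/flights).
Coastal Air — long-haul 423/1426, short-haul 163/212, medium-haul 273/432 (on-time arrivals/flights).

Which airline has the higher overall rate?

Coastal Air

Long-haul: BlueJet 127/728 = 17.4%, Coastal Air 423/1426 = 29.7% → Coastal Air
Short-haul: BlueJet 140/212 = 66.0%, Coastal Air 163/212 = 76.9% → Coastal Air
Medium-haul: BlueJet 166/321 = 51.7%, Coastal Air 273/432 = 63.2% → Coastal Air
Overall: BlueJet 433/1261 = 34.3%, Coastal Air 859/2070 = 41.5% → Coastal Air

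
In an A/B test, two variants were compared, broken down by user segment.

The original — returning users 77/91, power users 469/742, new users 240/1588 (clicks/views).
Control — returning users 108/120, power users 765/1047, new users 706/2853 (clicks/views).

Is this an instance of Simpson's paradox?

No

Returning users: the original 77/91 = 84.6%, Control 108/120 = 90.0% → Control
Power users: the original 469/742 = 63.2%, Control 765/1047 = 73.1% → Control
New users: the original 240/1588 = 15.1%, Control 706/2853 = 24.7% → Control
Overall: the original 786/2421 = 32.5%, Control 1579/4020 = 39.3% → Control
Control wins overall and in every user group — no reversal.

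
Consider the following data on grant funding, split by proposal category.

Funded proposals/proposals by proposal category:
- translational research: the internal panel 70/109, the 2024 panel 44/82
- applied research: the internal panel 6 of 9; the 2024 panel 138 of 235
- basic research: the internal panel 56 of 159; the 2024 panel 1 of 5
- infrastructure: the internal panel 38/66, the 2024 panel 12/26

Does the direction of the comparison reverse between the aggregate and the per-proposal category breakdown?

Translational research: the internal panel 70/109 = 64.2%, the 2024 panel 44/82 = 53.7% → the internal panel
Applied research: the internal panel 6/9 = 66.7%, the 2024 panel 138/235 = 58.7% → the internal panel
Basic research: the internal panel 56/159 = 35.2%, the 2024 panel 1/5 = 20.0% → the internal panel
Infrastructure: the internal panel 38/66 = 57.6%, the 2024 panel 12/26 = 46.2% → the internal panel
Overall: the internal panel 170/343 = 49.6%, the 2024 panel 195/348 = 56.0% → the 2024 panel
The internal panel wins each proposal group but the 2024 panel wins overall — the comparison reverses. The internal panel's proposals skew toward basic research, which has a lower base rate.

Yes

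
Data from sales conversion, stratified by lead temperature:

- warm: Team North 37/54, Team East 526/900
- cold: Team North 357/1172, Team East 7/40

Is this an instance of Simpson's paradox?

Warm: Team North 37/54 = 68.5%, Team East 526/900 = 58.4% → Team North
Cold: Team North 357/1172 = 30.5%, Team East 7/40 = 17.5% → Team North
Overall: Team North 394/1226 = 32.1%, Team East 533/940 = 56.7% → Team East
Team North wins each lead group but Team East wins overall — the comparison reverses. Team North's leads skew toward cold, which has a lower base rate.

Yes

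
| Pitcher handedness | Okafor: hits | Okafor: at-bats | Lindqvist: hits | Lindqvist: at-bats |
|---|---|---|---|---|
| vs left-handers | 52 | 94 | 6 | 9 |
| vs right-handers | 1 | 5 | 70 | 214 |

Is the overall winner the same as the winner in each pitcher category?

No

Vs left-handers: Okafor 52/94 = 55.3%, Lindqvist 6/9 = 66.7% → Lindqvist
Vs right-handers: Okafor 1/5 = 20.0%, Lindqvist 70/214 = 32.7% → Lindqvist
Overall: Okafor 53/99 = 53.5%, Lindqvist 76/223 = 34.1% → Okafor
Lindqvist wins each pitcher group but Okafor wins overall — the comparison reverses. Lindqvist's at-bats skew toward vs right-handers, which has a lower base rate.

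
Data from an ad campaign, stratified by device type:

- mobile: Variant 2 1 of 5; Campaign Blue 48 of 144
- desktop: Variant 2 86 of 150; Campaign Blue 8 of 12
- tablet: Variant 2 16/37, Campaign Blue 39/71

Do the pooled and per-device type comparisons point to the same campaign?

No

Mobile: Variant 2 1/5 = 20.0%, Campaign Blue 48/144 = 33.3% → Campaign Blue
Desktop: Variant 2 86/150 = 57.3%, Campaign Blue 8/12 = 66.7% → Campaign Blue
Tablet: Variant 2 16/37 = 43.2%, Campaign Blue 39/71 = 54.9% → Campaign Blue
Overall: Variant 2 103/192 = 53.6%, Campaign Blue 95/227 = 41.9% → Variant 2
Campaign Blue wins each device group but Variant 2 wins overall — the comparison reverses. Campaign Blue's impressions skew toward mobile, which has a lower base rate.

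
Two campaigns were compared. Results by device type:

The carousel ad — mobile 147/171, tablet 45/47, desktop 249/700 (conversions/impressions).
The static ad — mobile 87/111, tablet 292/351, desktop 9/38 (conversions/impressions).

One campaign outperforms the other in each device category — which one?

Mobile: the carousel ad 147/171 = 86.0%, the static ad 87/111 = 78.4% → the carousel ad
Tablet: the carousel ad 45/47 = 95.7%, the static ad 292/351 = 83.2% → the carousel ad
Desktop: the carousel ad 249/700 = 35.6%, the static ad 9/38 = 23.7% → the carousel ad
The carousel ad has the higher rate in all 3 groups.

the carousel ad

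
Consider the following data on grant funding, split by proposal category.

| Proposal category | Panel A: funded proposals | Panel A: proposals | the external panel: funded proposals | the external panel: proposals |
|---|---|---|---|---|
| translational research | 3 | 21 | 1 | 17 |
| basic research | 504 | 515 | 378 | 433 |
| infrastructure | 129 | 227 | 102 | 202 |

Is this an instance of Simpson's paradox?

Translational research: Panel A 3/21 = 14.3%, the external panel 1/17 = 5.9% → Panel A
Basic research: Panel A 504/515 = 97.9%, the external panel 378/433 = 87.3% → Panel A
Infrastructure: Panel A 129/227 = 56.8%, the external panel 102/202 = 50.5% → Panel A
Overall: Panel A 636/763 = 83.4%, the external panel 481/652 = 73.8% → Panel A
Panel A wins overall and in every proposal group — no reversal.

No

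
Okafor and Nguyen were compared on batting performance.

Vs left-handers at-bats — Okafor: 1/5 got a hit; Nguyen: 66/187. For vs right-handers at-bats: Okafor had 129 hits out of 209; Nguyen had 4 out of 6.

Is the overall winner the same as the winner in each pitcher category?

Vs left-handers: Okafor 1/5 = 20.0%, Nguyen 66/187 = 35.3% → Nguyen
Vs right-handers: Okafor 129/209 = 61.7%, Nguyen 4/6 = 66.7% → Nguyen
Overall: Okafor 130/214 = 60.7%, Nguyen 70/193 = 36.3% → Okafor
Nguyen wins each pitcher group but Okafor wins overall — the comparison reverses. Nguyen's at-bats skew toward vs left-handers, which has a lower base rate.

No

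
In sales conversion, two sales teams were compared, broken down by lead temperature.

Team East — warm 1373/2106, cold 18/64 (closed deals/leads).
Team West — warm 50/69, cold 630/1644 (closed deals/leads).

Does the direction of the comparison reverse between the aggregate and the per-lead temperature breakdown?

Warm: Team East 1373/2106 = 65.2%, Team West 50/69 = 72.5% → Team West
Cold: Team East 18/64 = 28.1%, Team West 630/1644 = 38.3% → Team West
Overall: Team East 1391/2170 = 64.1%, Team West 680/1713 = 39.7% → Team East
Team West wins each lead group but Team East wins overall — the comparison reverses. Team West's leads skew toward cold, which has a lower base rate.

Yes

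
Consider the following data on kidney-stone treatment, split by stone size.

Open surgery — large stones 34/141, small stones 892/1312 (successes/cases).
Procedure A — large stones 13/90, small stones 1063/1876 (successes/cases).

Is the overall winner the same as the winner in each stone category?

Large stones: open surgery 34/141 = 24.1%, Procedure A 13/90 = 14.4% → open surgery
Small stones: open surgery 892/1312 = 68.0%, Procedure A 1063/1876 = 56.7% → open surgery
Overall: open surgery 926/1453 = 63.7%, Procedure A 1076/1966 = 54.7% → open surgery
Open surgery wins overall and in every stone group — no reversal.

Yes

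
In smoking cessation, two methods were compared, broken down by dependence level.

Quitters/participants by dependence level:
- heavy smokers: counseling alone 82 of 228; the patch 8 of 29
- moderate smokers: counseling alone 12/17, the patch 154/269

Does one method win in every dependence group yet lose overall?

Heavy smokers: counseling alone 82/228 = 36.0%, the patch 8/29 = 27.6% → counseling alone
Moderate smokers: counseling alone 12/17 = 70.6%, the patch 154/269 = 57.2% → counseling alone
Overall: counseling alone 94/245 = 38.4%, the patch 162/298 = 54.4% → the patch
Counseling alone wins each dependence group but the patch wins overall — the comparison reverses. Counseling alone's participants skew toward heavy smokers, which has a lower base rate.

Yes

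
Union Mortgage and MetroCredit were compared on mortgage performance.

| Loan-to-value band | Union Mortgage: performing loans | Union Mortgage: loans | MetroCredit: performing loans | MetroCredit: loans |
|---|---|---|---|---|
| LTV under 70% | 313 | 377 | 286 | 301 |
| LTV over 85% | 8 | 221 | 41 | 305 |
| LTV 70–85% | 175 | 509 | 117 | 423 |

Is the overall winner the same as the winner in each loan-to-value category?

LTV under 70%: Union Mortgage 313/377 = 83.0%, MetroCredit 286/301 = 95.0% → MetroCredit
LTV over 85%: Union Mortgage 8/221 = 3.6%, MetroCredit 41/305 = 13.4% → MetroCredit
LTV 70–85%: Union Mortgage 175/509 = 34.4%, MetroCredit 117/423 = 27.7% → Union Mortgage
Overall: Union Mortgage 496/1107 = 44.8%, MetroCredit 444/1029 = 43.1% → Union Mortgage
Neither sweeps: Union Mortgage wins 1 of 3 groups, MetroCredit wins 2. Union Mortgage wins overall but not every group — no Simpson reversal.

No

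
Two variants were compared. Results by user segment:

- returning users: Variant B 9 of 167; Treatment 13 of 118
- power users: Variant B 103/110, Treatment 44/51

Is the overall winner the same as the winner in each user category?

No

Returning users: Variant B 9/167 = 5.4%, Treatment 13/118 = 11.0% → Treatment
Power users: Variant B 103/110 = 93.6%, Treatment 44/51 = 86.3% → Variant B
Overall: Variant B 112/277 = 40.4%, Treatment 57/169 = 33.7% → Variant B
Neither sweeps: Variant B wins 1 of 2 groups, Treatment wins 1. Variant B wins overall but not every group — no Simpson reversal.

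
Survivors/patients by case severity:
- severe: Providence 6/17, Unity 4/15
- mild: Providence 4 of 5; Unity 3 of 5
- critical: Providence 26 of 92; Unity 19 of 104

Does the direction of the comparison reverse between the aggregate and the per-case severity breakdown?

Severe: Providence 6/17 = 35.3%, Unity 4/15 = 26.7% → Providence
Mild: Providence 4/5 = 80.0%, Unity 3/5 = 60.0% → Providence
Critical: Providence 26/92 = 28.3%, Unity 19/104 = 18.3% → Providence
Overall: Providence 36/114 = 31.6%, Unity 26/124 = 21.0% → Providence
Providence wins overall and in every case group — no reversal.

No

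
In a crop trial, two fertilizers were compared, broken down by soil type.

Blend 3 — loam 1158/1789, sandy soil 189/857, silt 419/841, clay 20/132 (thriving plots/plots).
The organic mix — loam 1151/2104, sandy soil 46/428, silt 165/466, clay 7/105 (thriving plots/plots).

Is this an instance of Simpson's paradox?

Loam: Blend 3 1158/1789 = 64.7%, the organic mix 1151/2104 = 54.7% → Blend 3
Sandy soil: Blend 3 189/857 = 22.1%, the organic mix 46/428 = 10.7% → Blend 3
Silt: Blend 3 419/841 = 49.8%, the organic mix 165/466 = 35.4% → Blend 3
Clay: Blend 3 20/132 = 15.2%, the organic mix 7/105 = 6.7% → Blend 3
Overall: Blend 3 1786/3619 = 49.4%, the organic mix 1369/3103 = 44.1% → Blend 3
Blend 3 wins overall and in every soil group — no reversal.

No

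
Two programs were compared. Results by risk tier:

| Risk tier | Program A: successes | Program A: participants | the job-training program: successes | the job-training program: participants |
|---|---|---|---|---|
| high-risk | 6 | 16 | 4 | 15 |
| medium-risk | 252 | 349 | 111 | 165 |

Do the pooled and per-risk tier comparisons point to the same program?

High-risk: Program A 6/16 = 37.5%, the job-training program 4/15 = 26.7% → Program A
Medium-risk: Program A 252/349 = 72.2%, the job-training program 111/165 = 67.3% → Program A
Overall: Program A 258/365 = 70.7%, the job-training program 115/180 = 63.9% → Program A
Program A wins overall and in every risk group — no reversal.

Yes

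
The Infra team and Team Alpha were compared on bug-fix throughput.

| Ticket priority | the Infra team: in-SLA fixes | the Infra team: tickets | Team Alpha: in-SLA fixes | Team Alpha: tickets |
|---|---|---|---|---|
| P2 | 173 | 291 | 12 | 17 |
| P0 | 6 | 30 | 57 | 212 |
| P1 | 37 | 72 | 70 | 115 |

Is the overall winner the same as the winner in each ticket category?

No

P2: the Infra team 173/291 = 59.5%, Team Alpha 12/17 = 70.6% → Team Alpha
P0: the Infra team 6/30 = 20.0%, Team Alpha 57/212 = 26.9% → Team Alpha
P1: the Infra team 37/72 = 51.4%, Team Alpha 70/115 = 60.9% → Team Alpha
Overall: the Infra team 216/393 = 55.0%, Team Alpha 139/344 = 40.4% → the Infra team
Team Alpha wins each ticket group but the Infra team wins overall — the comparison reverses. Team Alpha's tickets skew toward P0, which has a lower base rate.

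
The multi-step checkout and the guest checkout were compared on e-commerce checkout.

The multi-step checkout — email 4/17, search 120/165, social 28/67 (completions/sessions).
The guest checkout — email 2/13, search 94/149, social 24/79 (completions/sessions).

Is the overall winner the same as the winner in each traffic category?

Yes

Email: the multi-step checkout 4/17 = 23.5%, the guest checkout 2/13 = 15.4% → the multi-step checkout
Search: the multi-step checkout 120/165 = 72.7%, the guest checkout 94/149 = 63.1% → the multi-step checkout
Social: the multi-step checkout 28/67 = 41.8%, the guest checkout 24/79 = 30.4% → the multi-step checkout
Overall: the multi-step checkout 152/249 = 61.0%, the guest checkout 120/241 = 49.8% → the multi-step checkout
The multi-step checkout wins overall and in every traffic group — no reversal.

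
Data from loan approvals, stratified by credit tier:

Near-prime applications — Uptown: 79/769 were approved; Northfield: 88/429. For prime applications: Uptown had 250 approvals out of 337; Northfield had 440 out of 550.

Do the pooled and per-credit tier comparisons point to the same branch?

Near-prime: Uptown 79/769 = 10.3%, Northfield 88/429 = 20.5% → Northfield
Prime: Uptown 250/337 = 74.2%, Northfield 440/550 = 80.0% → Northfield
Overall: Uptown 329/1106 = 29.7%, Northfield 528/979 = 53.9% → Northfield
Northfield wins overall and in every credit group — no reversal.

Yes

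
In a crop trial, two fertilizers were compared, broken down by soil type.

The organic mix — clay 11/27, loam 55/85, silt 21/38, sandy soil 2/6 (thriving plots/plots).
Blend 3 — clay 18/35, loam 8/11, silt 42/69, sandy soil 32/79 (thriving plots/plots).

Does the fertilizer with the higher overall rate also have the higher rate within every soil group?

No

Clay: the organic mix 11/27 = 40.7%, Blend 3 18/35 = 51.4% → Blend 3
Loam: the organic mix 55/85 = 64.7%, Blend 3 8/11 = 72.7% → Blend 3
Silt: the organic mix 21/38 = 55.3%, Blend 3 42/69 = 60.9% → Blend 3
Sandy soil: the organic mix 2/6 = 33.3%, Blend 3 32/79 = 40.5% → Blend 3
Overall: the organic mix 89/156 = 57.1%, Blend 3 100/194 = 51.5% → the organic mix
Blend 3 wins each soil group but the organic mix wins overall — the comparison reverses. Blend 3's plots skew toward sandy soil, which has a lower base rate.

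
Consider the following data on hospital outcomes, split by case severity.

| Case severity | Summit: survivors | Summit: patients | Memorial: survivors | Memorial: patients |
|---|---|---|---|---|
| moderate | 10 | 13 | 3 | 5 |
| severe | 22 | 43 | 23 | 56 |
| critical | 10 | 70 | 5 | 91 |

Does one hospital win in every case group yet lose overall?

No

Moderate: Summit 10/13 = 76.9%, Memorial 3/5 = 60.0% → Summit
Severe: Summit 22/43 = 51.2%, Memorial 23/56 = 41.1% → Summit
Critical: Summit 10/70 = 14.3%, Memorial 5/91 = 5.5% → Summit
Overall: Summit 42/126 = 33.3%, Memorial 31/152 = 20.4% → Summit
Summit wins overall and in every case group — no reversal.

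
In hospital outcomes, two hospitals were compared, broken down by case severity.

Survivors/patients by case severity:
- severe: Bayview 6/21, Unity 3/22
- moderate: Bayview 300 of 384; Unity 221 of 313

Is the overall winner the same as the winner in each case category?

Severe: Bayview 6/21 = 28.6%, Unity 3/22 = 13.6% → Bayview
Moderate: Bayview 300/384 = 78.1%, Unity 221/313 = 70.6% → Bayview
Overall: Bayview 306/405 = 75.6%, Unity 224/335 = 66.9% → Bayview
Bayview wins overall and in every case group — no reversal.

Yes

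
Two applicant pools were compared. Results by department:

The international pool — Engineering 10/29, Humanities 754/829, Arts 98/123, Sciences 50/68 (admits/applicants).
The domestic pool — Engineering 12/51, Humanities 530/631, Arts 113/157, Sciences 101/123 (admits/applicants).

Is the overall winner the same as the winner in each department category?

No

Engineering: the international pool 10/29 = 34.5%, the domestic pool 12/51 = 23.5% → the international pool
Humanities: the international pool 754/829 = 91.0%, the domestic pool 530/631 = 84.0% → the international pool
Arts: the international pool 98/123 = 79.7%, the domestic pool 113/157 = 72.0% → the international pool
Sciences: the international pool 50/68 = 73.5%, the domestic pool 101/123 = 82.1% → the domestic pool
Overall: the international pool 912/1049 = 86.9%, the domestic pool 756/962 = 78.6% → the international pool
Neither sweeps: the international pool wins 3 of 4 groups, the domestic pool wins 1. The international pool wins overall but not every group — no Simpson reversal.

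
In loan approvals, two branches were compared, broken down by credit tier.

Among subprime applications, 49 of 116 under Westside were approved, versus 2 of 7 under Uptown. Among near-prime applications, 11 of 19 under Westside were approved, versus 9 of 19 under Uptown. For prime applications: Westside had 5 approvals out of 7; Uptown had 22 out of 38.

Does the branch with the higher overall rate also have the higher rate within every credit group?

Subprime: Westside 49/116 = 42.2%, Uptown 2/7 = 28.6% → Westside
Near-prime: Westside 11/19 = 57.9%, Uptown 9/19 = 47.4% → Westside
Prime: Westside 5/7 = 71.4%, Uptown 22/38 = 57.9% → Westside
Overall: Westside 65/142 = 45.8%, Uptown 33/64 = 51.6% → Uptown
Westside wins each credit group but Uptown wins overall — the comparison reverses. Westside's applications skew toward subprime, which has a lower base rate.

No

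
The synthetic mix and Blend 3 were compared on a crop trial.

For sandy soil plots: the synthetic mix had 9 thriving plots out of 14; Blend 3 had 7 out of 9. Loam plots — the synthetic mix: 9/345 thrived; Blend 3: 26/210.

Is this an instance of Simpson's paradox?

No

Sandy soil: the synthetic mix 9/14 = 64.3%, Blend 3 7/9 = 77.8% → Blend 3
Loam: the synthetic mix 9/345 = 2.6%, Blend 3 26/210 = 12.4% → Blend 3
Overall: the synthetic mix 18/359 = 5.0%, Blend 3 33/219 = 15.1% → Blend 3
Blend 3 wins overall and in every soil group — no reversal.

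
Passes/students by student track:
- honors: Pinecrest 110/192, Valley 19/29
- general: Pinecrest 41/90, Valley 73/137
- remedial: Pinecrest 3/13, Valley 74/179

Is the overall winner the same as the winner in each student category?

No

Honors: Pinecrest 110/192 = 57.3%, Valley 19/29 = 65.5% → Valley
General: Pinecrest 41/90 = 45.6%, Valley 73/137 = 53.3% → Valley
Remedial: Pinecrest 3/13 = 23.1%, Valley 74/179 = 41.3% → Valley
Overall: Pinecrest 154/295 = 52.2%, Valley 166/345 = 48.1% → Pinecrest
Valley wins each student group but Pinecrest wins overall — the comparison reverses. Valley's students skew toward remedial, which has a lower base rate.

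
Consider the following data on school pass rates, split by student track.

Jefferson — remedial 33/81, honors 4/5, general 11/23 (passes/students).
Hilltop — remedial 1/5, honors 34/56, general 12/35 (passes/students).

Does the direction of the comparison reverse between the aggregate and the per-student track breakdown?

Yes

Remedial: Jefferson 33/81 = 40.7%, Hilltop 1/5 = 20.0% → Jefferson
Honors: Jefferson 4/5 = 80.0%, Hilltop 34/56 = 60.7% → Jefferson
General: Jefferson 11/23 = 47.8%, Hilltop 12/35 = 34.3% → Jefferson
Overall: Jefferson 48/109 = 44.0%, Hilltop 47/96 = 49.0% → Hilltop
Jefferson wins each student group but Hilltop wins overall — the comparison reverses. Jefferson's students skew toward remedial, which has a lower base rate.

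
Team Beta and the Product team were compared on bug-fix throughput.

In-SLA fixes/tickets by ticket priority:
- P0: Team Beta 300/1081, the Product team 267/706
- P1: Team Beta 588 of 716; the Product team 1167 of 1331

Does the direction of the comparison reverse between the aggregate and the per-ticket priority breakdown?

No

P0: Team Beta 300/1081 = 27.8%, the Product team 267/706 = 37.8% → the Product team
P1: Team Beta 588/716 = 82.1%, the Product team 1167/1331 = 87.7% → the Product team
Overall: Team Beta 888/1797 = 49.4%, the Product team 1434/2037 = 70.4% → the Product team
The Product team wins overall and in every ticket group — no reversal.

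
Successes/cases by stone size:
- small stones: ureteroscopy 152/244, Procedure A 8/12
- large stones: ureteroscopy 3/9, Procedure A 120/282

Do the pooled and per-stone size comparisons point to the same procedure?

Small stones: ureteroscopy 152/244 = 62.3%, Procedure A 8/12 = 66.7% → Procedure A
Large stones: ureteroscopy 3/9 = 33.3%, Procedure A 120/282 = 42.6% → Procedure A
Overall: ureteroscopy 155/253 = 61.3%, Procedure A 128/294 = 43.5% → ureteroscopy
Procedure A wins each stone group but ureteroscopy wins overall — the comparison reverses. Procedure A's cases skew toward large stones, which has a lower base rate.

No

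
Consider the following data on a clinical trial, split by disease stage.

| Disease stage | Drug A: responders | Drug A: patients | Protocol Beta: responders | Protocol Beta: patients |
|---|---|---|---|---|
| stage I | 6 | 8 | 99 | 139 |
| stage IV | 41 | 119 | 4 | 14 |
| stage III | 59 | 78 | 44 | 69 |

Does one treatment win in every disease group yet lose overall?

Stage I: Drug A 6/8 = 75.0%, Protocol Beta 99/139 = 71.2% → Drug A
Stage IV: Drug A 41/119 = 34.5%, Protocol Beta 4/14 = 28.6% → Drug A
Stage III: Drug A 59/78 = 75.6%, Protocol Beta 44/69 = 63.8% → Drug A
Overall: Drug A 106/205 = 51.7%, Protocol Beta 147/222 = 66.2% → Protocol Beta
Drug A wins each disease group but Protocol Beta wins overall — the comparison reverses. Drug A's patients skew toward stage IV, which has a lower base rate.

Yes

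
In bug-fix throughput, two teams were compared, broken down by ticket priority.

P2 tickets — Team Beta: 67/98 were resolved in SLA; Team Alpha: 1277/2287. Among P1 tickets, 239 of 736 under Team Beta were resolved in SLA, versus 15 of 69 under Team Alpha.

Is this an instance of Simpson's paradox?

P2: Team Beta 67/98 = 68.4%, Team Alpha 1277/2287 = 55.8% → Team Beta
P1: Team Beta 239/736 = 32.5%, Team Alpha 15/69 = 21.7% → Team Beta
Overall: Team Beta 306/834 = 36.7%, Team Alpha 1292/2356 = 54.8% → Team Alpha
Team Beta wins each ticket group but Team Alpha wins overall — the comparison reverses. Team Beta's tickets skew toward P1, which has a lower base rate.

Yes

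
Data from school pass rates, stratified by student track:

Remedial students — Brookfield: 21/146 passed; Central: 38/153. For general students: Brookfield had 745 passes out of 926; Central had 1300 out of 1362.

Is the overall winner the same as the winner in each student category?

Remedial: Brookfield 21/146 = 14.4%, Central 38/153 = 24.8% → Central
General: Brookfield 745/926 = 80.5%, Central 1300/1362 = 95.4% → Central
Overall: Brookfield 766/1072 = 71.5%, Central 1338/1515 = 88.3% → Central
Central wins overall and in every student group — no reversal.

Yes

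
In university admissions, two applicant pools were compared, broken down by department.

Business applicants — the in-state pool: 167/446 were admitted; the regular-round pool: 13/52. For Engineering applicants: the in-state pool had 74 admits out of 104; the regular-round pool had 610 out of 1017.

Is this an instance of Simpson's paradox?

Business: the in-state pool 167/446 = 37.4%, the regular-round pool 13/52 = 25.0% → the in-state pool
Engineering: the in-state pool 74/104 = 71.2%, the regular-round pool 610/1017 = 60.0% → the in-state pool
Overall: the in-state pool 241/550 = 43.8%, the regular-round pool 623/1069 = 58.3% → the regular-round pool
The in-state pool wins each department group but the regular-round pool wins overall — the comparison reverses. The in-state pool's applicants skew toward Business, which has a lower base rate.

Yes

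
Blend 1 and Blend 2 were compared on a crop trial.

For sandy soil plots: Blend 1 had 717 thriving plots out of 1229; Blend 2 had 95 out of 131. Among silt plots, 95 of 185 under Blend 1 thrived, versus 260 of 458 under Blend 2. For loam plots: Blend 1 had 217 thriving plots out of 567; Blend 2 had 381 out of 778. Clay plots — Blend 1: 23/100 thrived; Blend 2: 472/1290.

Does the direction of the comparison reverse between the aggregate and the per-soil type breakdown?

Yes

Sandy soil: Blend 1 717/1229 = 58.3%, Blend 2 95/131 = 72.5% → Blend 2
Silt: Blend 1 95/185 = 51.4%, Blend 2 260/458 = 56.8% → Blend 2
Loam: Blend 1 217/567 = 38.3%, Blend 2 381/778 = 49.0% → Blend 2
Clay: Blend 1 23/100 = 23.0%, Blend 2 472/1290 = 36.6% → Blend 2
Overall: Blend 1 1052/2081 = 50.6%, Blend 2 1208/2657 = 45.5% → Blend 1
Blend 2 wins each soil group but Blend 1 wins overall — the comparison reverses. Blend 2's plots skew toward clay, which has a lower base rate.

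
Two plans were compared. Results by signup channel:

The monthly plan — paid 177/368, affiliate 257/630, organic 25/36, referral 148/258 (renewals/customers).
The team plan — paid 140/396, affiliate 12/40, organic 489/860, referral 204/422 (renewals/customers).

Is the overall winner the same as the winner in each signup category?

Paid: the monthly plan 177/368 = 48.1%, the team plan 140/396 = 35.4% → the monthly plan
Affiliate: the monthly plan 257/630 = 40.8%, the team plan 12/40 = 30.0% → the monthly plan
Organic: the monthly plan 25/36 = 69.4%, the team plan 489/860 = 56.9% → the monthly plan
Referral: the monthly plan 148/258 = 57.4%, the team plan 204/422 = 48.3% → the monthly plan
Overall: the monthly plan 607/1292 = 47.0%, the team plan 845/1718 = 49.2% → the team plan
The monthly plan wins each signup group but the team plan wins overall — the comparison reverses. The monthly plan's customers skew toward affiliate, which has a lower base rate.

No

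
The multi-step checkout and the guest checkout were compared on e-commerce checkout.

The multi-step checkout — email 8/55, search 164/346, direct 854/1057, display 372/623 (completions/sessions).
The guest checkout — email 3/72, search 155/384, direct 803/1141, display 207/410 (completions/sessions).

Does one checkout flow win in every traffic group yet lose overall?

Email: the multi-step checkout 8/55 = 14.5%, the guest checkout 3/72 = 4.2% → the multi-step checkout
Search: the multi-step checkout 164/346 = 47.4%, the guest checkout 155/384 = 40.4% → the multi-step checkout
Direct: the multi-step checkout 854/1057 = 80.8%, the guest checkout 803/1141 = 70.4% → the multi-step checkout
Display: the multi-step checkout 372/623 = 59.7%, the guest checkout 207/410 = 50.5% → the multi-step checkout
Overall: the multi-step checkout 1398/2081 = 67.2%, the guest checkout 1168/2007 = 58.2% → the multi-step checkout
The multi-step checkout wins overall and in every traffic group — no reversal.

No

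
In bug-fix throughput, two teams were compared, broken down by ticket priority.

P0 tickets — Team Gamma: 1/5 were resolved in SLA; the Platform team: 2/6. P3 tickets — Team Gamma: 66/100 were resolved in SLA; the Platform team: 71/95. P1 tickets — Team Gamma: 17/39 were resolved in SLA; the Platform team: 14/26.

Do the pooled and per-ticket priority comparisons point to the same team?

Yes

P0: Team Gamma 1/5 = 20.0%, the Platform team 2/6 = 33.3% → the Platform team
P3: Team Gamma 66/100 = 66.0%, the Platform team 71/95 = 74.7% → the Platform team
P1: Team Gamma 17/39 = 43.6%, the Platform team 14/26 = 53.8% → the Platform team
Overall: Team Gamma 84/144 = 58.3%, the Platform team 87/127 = 68.5% → the Platform team
The Platform team wins overall and in every ticket group — no reversal.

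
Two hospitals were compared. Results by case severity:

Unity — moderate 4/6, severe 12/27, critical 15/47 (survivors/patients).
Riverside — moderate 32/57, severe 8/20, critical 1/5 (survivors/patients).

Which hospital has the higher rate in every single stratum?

Unity

Moderate: Unity 4/6 = 66.7%, Riverside 32/57 = 56.1% → Unity
Severe: Unity 12/27 = 44.4%, Riverside 8/20 = 40.0% → Unity
Critical: Unity 15/47 = 31.9%, Riverside 1/5 = 20.0% → Unity
Unity has the higher rate in all 3 groups.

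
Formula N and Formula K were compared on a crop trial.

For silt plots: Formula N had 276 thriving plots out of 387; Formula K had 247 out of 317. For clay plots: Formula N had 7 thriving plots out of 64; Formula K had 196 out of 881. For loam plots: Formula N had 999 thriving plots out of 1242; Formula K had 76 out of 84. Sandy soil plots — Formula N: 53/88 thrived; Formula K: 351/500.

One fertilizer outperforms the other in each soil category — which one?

Formula K

Silt: Formula N 276/387 = 71.3%, Formula K 247/317 = 77.9% → Formula K
Clay: Formula N 7/64 = 10.9%, Formula K 196/881 = 22.2% → Formula K
Loam: Formula N 999/1242 = 80.4%, Formula K 76/84 = 90.5% → Formula K
Sandy soil: Formula N 53/88 = 60.2%, Formula K 351/500 = 70.2% → Formula K
Formula K has the higher rate in all 4 groups.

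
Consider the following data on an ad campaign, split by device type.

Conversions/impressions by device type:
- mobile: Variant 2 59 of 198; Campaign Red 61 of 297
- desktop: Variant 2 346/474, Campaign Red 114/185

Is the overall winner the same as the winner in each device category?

Mobile: Variant 2 59/198 = 29.8%, Campaign Red 61/297 = 20.5% → Variant 2
Desktop: Variant 2 346/474 = 73.0%, Campaign Red 114/185 = 61.6% → Variant 2
Overall: Variant 2 405/672 = 60.3%, Campaign Red 175/482 = 36.3% → Variant 2
Variant 2 wins overall and in every device group — no reversal.

Yes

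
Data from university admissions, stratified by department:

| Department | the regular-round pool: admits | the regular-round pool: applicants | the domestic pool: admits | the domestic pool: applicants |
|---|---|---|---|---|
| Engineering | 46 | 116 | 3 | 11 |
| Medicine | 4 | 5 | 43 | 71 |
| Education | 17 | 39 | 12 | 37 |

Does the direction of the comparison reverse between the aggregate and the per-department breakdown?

Yes

Engineering: the regular-round pool 46/116 = 39.7%, the domestic pool 3/11 = 27.3% → the regular-round pool
Medicine: the regular-round pool 4/5 = 80.0%, the domestic pool 43/71 = 60.6% → the regular-round pool
Education: the regular-round pool 17/39 = 43.6%, the domestic pool 12/37 = 32.4% → the regular-round pool
Overall: the regular-round pool 67/160 = 41.9%, the domestic pool 58/119 = 48.7% → the domestic pool
The regular-round pool wins each department group but the domestic pool wins overall — the comparison reverses. The regular-round pool's applicants skew toward Engineering, which has a lower base rate.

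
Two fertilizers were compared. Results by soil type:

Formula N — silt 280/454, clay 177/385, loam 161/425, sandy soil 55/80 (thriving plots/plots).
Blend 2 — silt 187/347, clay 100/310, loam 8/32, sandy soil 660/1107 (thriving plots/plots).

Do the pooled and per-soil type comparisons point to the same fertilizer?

Silt: Formula N 280/454 = 61.7%, Blend 2 187/347 = 53.9% → Formula N
Clay: Formula N 177/385 = 46.0%, Blend 2 100/310 = 32.3% → Formula N
Loam: Formula N 161/425 = 37.9%, Blend 2 8/32 = 25.0% → Formula N
Sandy soil: Formula N 55/80 = 68.8%, Blend 2 660/1107 = 59.6% → Formula N
Overall: Formula N 673/1344 = 50.1%, Blend 2 955/1796 = 53.2% → Blend 2
Formula N wins each soil group but Blend 2 wins overall — the comparison reverses. Formula N's plots skew toward loam, which has a lower base rate.

No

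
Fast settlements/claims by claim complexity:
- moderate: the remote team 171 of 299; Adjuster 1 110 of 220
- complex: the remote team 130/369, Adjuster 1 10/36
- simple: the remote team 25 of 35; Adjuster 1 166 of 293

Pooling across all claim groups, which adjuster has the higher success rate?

Moderate: the remote team 171/299 = 57.2%, Adjuster 1 110/220 = 50.0% → the remote team
Complex: the remote team 130/369 = 35.2%, Adjuster 1 10/36 = 27.8% → the remote team
Simple: the remote team 25/35 = 71.4%, Adjuster 1 166/293 = 56.7% → the remote team
Overall: the remote team 326/703 = 46.4%, Adjuster 1 286/549 = 52.1% → Adjuster 1
(The remote team wins every claim group but Adjuster 1 wins overall — the remote team's claims skew toward the low-rate complex group.)

Adjuster 1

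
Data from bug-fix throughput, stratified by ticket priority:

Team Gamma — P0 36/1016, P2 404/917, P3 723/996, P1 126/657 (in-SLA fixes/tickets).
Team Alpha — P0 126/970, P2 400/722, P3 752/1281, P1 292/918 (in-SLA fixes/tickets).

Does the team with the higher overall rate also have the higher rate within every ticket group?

No

P0: Team Gamma 36/1016 = 3.5%, Team Alpha 126/970 = 13.0% → Team Alpha
P2: Team Gamma 404/917 = 44.1%, Team Alpha 400/722 = 55.4% → Team Alpha
P3: Team Gamma 723/996 = 72.6%, Team Alpha 752/1281 = 58.7% → Team Gamma
P1: Team Gamma 126/657 = 19.2%, Team Alpha 292/918 = 31.8% → Team Alpha
Overall: Team Gamma 1289/3586 = 35.9%, Team Alpha 1570/3891 = 40.3% → Team Alpha
Neither sweeps: Team Gamma wins 1 of 4 groups, Team Alpha wins 3. Team Alpha wins overall but not every group — no Simpson reversal.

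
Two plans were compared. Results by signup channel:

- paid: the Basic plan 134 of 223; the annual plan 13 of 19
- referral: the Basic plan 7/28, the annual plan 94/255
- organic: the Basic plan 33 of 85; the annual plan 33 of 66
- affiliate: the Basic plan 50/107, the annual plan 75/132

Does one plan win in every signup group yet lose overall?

Paid: the Basic plan 134/223 = 60.1%, the annual plan 13/19 = 68.4% → the annual plan
Referral: the Basic plan 7/28 = 25.0%, the annual plan 94/255 = 36.9% → the annual plan
Organic: the Basic plan 33/85 = 38.8%, the annual plan 33/66 = 50.0% → the annual plan
Affiliate: the Basic plan 50/107 = 46.7%, the annual plan 75/132 = 56.8% → the annual plan
Overall: the Basic plan 224/443 = 50.6%, the annual plan 215/472 = 45.6% → the Basic plan
The annual plan wins each signup group but the Basic plan wins overall — the comparison reverses. The annual plan's customers skew toward referral, which has a lower base rate.

Yes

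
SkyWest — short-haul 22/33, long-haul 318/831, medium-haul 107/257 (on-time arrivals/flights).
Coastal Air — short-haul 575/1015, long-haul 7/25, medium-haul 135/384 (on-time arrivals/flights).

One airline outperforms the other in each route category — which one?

Short-haul: SkyWest 22/33 = 66.7%, Coastal Air 575/1015 = 56.7% → SkyWest
Long-haul: SkyWest 318/831 = 38.3%, Coastal Air 7/25 = 28.0% → SkyWest
Medium-haul: SkyWest 107/257 = 41.6%, Coastal Air 135/384 = 35.2% → SkyWest
SkyWest has the higher rate in all 3 groups.

SkyWest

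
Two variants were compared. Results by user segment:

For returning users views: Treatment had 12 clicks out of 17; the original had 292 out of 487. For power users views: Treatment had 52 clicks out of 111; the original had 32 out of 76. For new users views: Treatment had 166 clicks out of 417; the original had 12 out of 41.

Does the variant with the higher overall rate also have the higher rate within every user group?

Returning users: Treatment 12/17 = 70.6%, the original 292/487 = 60.0% → Treatment
Power users: Treatment 52/111 = 46.8%, the original 32/76 = 42.1% → Treatment
New users: Treatment 166/417 = 39.8%, the original 12/41 = 29.3% → Treatment
Overall: Treatment 230/545 = 42.2%, the original 336/604 = 55.6% → the original
Treatment wins each user group but the original wins overall — the comparison reverses. Treatment's views skew toward new users, which has a lower base rate.

No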